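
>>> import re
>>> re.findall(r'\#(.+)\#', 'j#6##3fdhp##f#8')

Matches: at [1:14] match '#6##3fdhp##f#', group 1 = '6##3fdhp##f'.
`findall` collects group 1 from the one match (1 total).

['6##3fdhp##f']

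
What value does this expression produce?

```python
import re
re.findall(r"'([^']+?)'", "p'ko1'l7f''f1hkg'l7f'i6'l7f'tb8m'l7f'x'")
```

Matches: at [1:6] match "'ko1'", group 1 = 'ko1'; at [10:17] match "'f1hkg'", group 1 = 'f1hkg'; at [20:24] match "'i6'", group 1 = 'i6'; at [27:33] match "'tb8m'", group 1 = 'tb8m'; at [36:39] match "'x'", group 1 = 'x'.
Because there's exactly one group, `findall` drops the full match and keeps group 1 from each hit.

['ko1', 'f1hkg', 'i6', 'tb8m', 'x']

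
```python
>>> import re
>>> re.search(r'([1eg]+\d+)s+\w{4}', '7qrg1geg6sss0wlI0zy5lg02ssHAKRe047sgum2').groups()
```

The match spans [3:16] → 'g1geg6sss0wlI'.
Captured: group 1 = 'g1geg6'.

('g1geg6',)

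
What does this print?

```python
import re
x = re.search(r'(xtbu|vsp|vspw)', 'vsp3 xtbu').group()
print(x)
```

vsp

`search` walks the string left to right and returns the first match it finds.
The match spans [0:3] → 'vsp'.
Captured: group 1 = 'vsp'.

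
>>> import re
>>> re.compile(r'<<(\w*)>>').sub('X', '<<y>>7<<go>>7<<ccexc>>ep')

'X7X7Xep'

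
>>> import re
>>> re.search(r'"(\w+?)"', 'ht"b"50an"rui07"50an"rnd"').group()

Unlike `match`, `search` isn't anchored — it looks for the pattern anywhere in the string.
The match spans [2:5] → '"b"'.
Captured: group 1 = 'b'.

'"b"'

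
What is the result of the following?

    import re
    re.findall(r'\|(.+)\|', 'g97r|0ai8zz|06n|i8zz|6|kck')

['0ai8zz|06n|i8zz|6']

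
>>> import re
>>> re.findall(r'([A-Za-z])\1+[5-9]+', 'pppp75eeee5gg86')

`\1` has to match the exact text group 1 already captured.
One capturing group, so `findall` returns just the captured substring from each match — 3 in all.

['p', 'e', 'g']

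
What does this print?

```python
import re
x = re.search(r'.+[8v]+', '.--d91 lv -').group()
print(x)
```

Pattern: one or more of any character; then one or more of one of [8v].
`re.search` tries every starting position until one works.
The match spans [0:9] → '.--d91 lv'.

.--d91 lv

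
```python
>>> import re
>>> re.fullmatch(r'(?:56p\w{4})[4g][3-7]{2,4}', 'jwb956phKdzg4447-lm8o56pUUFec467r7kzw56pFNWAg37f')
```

None

`re.fullmatch` is like wrapping the pattern in `^…$` (in single-line mode).
Here the string isn't matched end-to-end, so the call returns None.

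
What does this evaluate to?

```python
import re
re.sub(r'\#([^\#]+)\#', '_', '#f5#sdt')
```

'_sdt'

Each match is replaced by '_'.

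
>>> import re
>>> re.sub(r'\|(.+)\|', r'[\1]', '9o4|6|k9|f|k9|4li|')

'9o4[6|k9|f|k9|4li]'

Matches: at [3:18] → '|6|k9|f|k9|4li|'.
`\1` in the replacement pulls in group 1's text for each match.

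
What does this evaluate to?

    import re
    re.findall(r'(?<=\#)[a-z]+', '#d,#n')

['d', 'n']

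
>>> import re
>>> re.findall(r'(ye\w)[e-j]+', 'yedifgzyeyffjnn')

This matches the literal 'ye', then a word character (captured); then one or more of a character in [e-j].
Matches: at [0:6] match 'yedifg', group 1 = 'yed'; at [7:13] match 'yeyffj', group 1 = 'yey'.
One capturing group, so `findall` returns just the captured substring from each match — 2 in all.

['yed', 'yey']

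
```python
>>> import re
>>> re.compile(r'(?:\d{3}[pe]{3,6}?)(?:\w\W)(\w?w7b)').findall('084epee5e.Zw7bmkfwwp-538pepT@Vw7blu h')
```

['Vw7b']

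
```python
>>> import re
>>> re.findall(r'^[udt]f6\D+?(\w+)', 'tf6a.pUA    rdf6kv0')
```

['pUA']

Pattern: anchored at the start of the string; then one of [udt], then the literal 'f6', then one or more of a non-digit (lazy); then one or more of a word character (captured).
A `+?`/`*?`/`{m,n}?` starts at its minimum and grows only as far as needed for what follows to match.
Matches: at [0:8] match 'tf6a.pUA', group 1 = 'pUA'.
With a single group, `findall` returns only what that group captured — 1 item.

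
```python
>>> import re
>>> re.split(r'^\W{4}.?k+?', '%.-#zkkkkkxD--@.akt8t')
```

Pattern: anchored at the start of the string; then exactly 4 of a non-word character; then optionally any character, then one or more of the literal 'k' (lazy).
A non-greedy quantifier consumes as few characters as it can — just enough that the remainder of the pattern still matches from where it stops; whatever follows it matches normally.
Matches to split on: at [0:6] → '%.-#zk'.
The string is cut at each match, leaving 2 pieces.

['', 'kkkkxD--@.akt8t']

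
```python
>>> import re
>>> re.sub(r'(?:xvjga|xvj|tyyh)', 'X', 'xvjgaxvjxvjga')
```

'XXX'

The regex engine tests alternatives in the order written; an earlier branch that matches wins even if a later one would match more.
Every occurrence is swapped for 'X'.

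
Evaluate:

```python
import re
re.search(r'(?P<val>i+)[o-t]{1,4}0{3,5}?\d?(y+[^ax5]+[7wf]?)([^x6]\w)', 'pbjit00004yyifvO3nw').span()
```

(3, 19)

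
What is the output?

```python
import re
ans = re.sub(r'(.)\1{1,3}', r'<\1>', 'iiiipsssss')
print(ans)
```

<i>p<s>s

`\1` has to match the exact text group 1 already captured.
Matches: at [0:4] → 'iiii'; at [5:9] → 'ssss'.
The replacement refers to a captured group, so each match is rewritten using its own captured text.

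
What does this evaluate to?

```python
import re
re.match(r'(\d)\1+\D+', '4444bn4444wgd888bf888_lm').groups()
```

('4',)

`\1` has to match the exact text group 1 already captured.
`re.match` only tries the pattern at the start of the string.
The match spans [0:6] → '4444bn'.
Captured: group 1 = '4'.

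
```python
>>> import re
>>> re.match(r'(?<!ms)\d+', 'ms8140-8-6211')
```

The negative lookahead/lookbehind blocks any match where the forbidden context is present.
With `match`, the pattern is implicitly anchored at the beginning.
Here position 0 doesn't satisfy it, so the call returns None.

None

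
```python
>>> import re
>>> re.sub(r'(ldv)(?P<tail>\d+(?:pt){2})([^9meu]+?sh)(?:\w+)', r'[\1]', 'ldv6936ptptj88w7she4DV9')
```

'[ldv]'

The pattern matches the literal 'l', then the literal 'dv' (captured); then one or more of a digit, then the literal 'pt' repeated 2 times (captured as 'tail'); then one or more of any character except [9meu] (lazy), then the literal 'sh' (captured); then one or more of a word character (non-capturing group).
Matches: at [0:23] → 'ldv6936ptptj88w7she4DV9'.
`\1` in the replacement pulls in group 1's text for each match.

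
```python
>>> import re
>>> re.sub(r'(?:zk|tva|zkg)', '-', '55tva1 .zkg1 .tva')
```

`|` is ordered: at each position the engine commits to the first alternative that works.
Matches: at [2:5] → 'tva'; at [8:10] → 'zk'; at [14:17] → 'tva'.
Every occurrence is swapped for '-'.

'55-1 .-g1 .-'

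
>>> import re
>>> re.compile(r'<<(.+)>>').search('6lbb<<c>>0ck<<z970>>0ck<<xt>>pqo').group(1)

'c>>0ck<<z970>>0ck<<xt'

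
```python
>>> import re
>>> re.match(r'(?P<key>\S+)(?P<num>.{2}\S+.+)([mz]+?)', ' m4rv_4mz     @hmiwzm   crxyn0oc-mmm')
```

This matches one or more of a non-whitespace character (captured as 'key'); then exactly 2 of any character, then one or more of a non-whitespace character, then one or more of any character (captured as 'num'); then one or more of one of [mz] (lazy) (captured).
With `match`, the pattern is implicitly anchored at the beginning.
Here the string doesn't start with a match, so the call returns None.

None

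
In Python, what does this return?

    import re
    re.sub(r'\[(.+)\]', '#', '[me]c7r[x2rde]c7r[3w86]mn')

'#mn'

Matches: at [0:23] → '[me]c7r[x2rde]c7r[3w86]'.
`sub` substitutes '#' at each match site.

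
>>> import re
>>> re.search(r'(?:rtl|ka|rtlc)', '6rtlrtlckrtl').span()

`re.search` tries every starting position until one works.
The match spans [1:4] → 'rtl'.

(1, 4)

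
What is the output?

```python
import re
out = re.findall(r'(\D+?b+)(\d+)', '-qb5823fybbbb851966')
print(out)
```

[('-qb', '5823'), ('fybbbb', '851966')]

This matches one or more of a non-digit (lazy), then one or more of a literal 'b' (captured); then one or more of a digit (captured).
With 2 capturing groups, `findall` returns a 2-tuple per match.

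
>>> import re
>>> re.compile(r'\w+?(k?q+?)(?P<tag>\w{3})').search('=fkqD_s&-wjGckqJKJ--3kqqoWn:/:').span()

(1, 7)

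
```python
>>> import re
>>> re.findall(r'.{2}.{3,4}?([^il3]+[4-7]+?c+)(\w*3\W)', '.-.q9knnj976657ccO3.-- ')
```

Because the quantifier is non-greedy, it stops expanding at the earliest point where the rest of the pattern can succeed.
`findall` packs the 2 group values into a tuple for every match.

[('knnj976657cc', 'O3.')]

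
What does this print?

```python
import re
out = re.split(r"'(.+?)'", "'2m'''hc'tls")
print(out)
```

Matches to split on: at [0:4] → "'2m'"; at [4:9] → "''hc'".
With a capturing group present, the delimiter's captured portion is kept in the result list.

['', '2m', '', "'hc", 'tls']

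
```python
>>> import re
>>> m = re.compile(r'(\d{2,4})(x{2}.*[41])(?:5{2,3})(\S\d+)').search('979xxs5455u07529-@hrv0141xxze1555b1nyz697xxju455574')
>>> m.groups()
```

This matches 2 to 4 of a digit (captured); then exactly 2 of the literal 'x', then zero or more of any character, then one of [41] (captured); then 2 to 3 of a literal '5' (non-capturing group); then a non-whitespace character, then one or more of a digit (captured).
`re.search` tries every starting position until one works.
The match spans [0:51] → '979xxs5455u07529-@hrv0141xxze1555b1nyz697xxju455574'.
Captured: group 1 = '979', group 2 = 'xxs5455u07529-@hrv0141xxze1555b1nyz697xxju4', group 3 = '74'.

('979', 'xxs5455u07529-@hrv0141xxze1555b1nyz697xxju4', '74')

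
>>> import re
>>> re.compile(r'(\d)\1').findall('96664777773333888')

['6', '7', '7', '3', '3', '8']

`\1` has to match the exact text group 1 already captured.
Because there's exactly one group, `findall` drops the full match and keeps group 1 from each hit.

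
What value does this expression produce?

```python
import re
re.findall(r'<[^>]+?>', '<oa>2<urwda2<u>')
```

['<oa>', '<urwda2<u>']

Walking the string: at [0:4] → '<oa>'; at [5:15] → '<urwda2<u>'.
With no groups in the pattern, `findall` gives back each whole match — 2 here.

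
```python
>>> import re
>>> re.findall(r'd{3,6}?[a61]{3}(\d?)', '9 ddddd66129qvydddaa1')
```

With a single group, `findall` returns only what that group captured — 2 items.

['2', '']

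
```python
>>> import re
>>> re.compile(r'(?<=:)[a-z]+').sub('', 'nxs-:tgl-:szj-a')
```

'nxs-:-:-a'

Because the assertion is zero-width, the text it checks is not consumed and won't appear in the result.
Every occurrence is swapped for ''.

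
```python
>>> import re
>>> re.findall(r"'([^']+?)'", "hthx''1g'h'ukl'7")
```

['1g', 'ukl']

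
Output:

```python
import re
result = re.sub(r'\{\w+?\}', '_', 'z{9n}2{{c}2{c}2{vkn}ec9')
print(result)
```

Matches: at [1:5] → '{9n}'; at [7:10] → '{c}'; at [11:14] → '{c}'; at [15:20] → '{vkn}'.
Every occurrence is swapped for '_'.

z_2{_2_2_ec9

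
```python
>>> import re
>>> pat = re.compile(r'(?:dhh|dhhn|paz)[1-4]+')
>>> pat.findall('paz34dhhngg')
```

['paz34']

With no groups in the pattern, `findall` gives back each whole match — 1 here.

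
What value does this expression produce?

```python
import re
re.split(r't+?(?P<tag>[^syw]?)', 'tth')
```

`re.split` interleaves the captured-group text with the surrounding fragments.

['', 't', 'h']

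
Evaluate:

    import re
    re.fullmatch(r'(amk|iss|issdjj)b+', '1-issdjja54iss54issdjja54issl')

`fullmatch` succeeds only if the pattern covers the string from start to end.
Here the string isn't matched end-to-end, so the call returns None.

None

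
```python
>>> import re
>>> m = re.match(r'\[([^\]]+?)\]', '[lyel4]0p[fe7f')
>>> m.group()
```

With `match`, the pattern is implicitly anchored at the beginning.
The match spans [0:7] → '[lyel4]'.

'[lyel4]'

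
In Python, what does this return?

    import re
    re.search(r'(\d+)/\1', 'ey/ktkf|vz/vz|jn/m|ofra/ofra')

A backreference is literal: `\1` must see the identical characters the first group matched.
Unlike `match`, `search` isn't anchored — it looks for the pattern anywhere in the string.
Here no position works, so the call returns None.

None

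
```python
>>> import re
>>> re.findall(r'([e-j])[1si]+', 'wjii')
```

['j']

Pattern: a character in [e-j] (captured); then one or more of one of [1si].
Walking the string: at [1:4] match 'jii', group 1 = 'j'.
Because there's exactly one group, `findall` drops the full match and keeps group 1 from the one hit.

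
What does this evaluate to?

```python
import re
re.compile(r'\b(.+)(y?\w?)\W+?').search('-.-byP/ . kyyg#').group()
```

This matches a word boundary (`\b`, zero-width); then one or more of any character (captured); then optionally the literal 'y', then optionally a word character (captured); then one or more of a non-word character (lazy).
`re.search` scans for the first position where the pattern succeeds.
The match spans [3:15] → 'byP/ . kyyg#'.
Captured: group 1 = 'byP/ . kyyg', group 2 = ''.

'byP/ . kyyg#'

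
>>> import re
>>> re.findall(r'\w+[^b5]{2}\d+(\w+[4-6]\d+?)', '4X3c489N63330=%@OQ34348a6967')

This matches one or more of a word character, then exactly 2 of any character except [b5]; then one or more of a digit; then one or more of a word character, then a character in [4-6], then one or more of a digit (lazy) (captured).
Lazy quantifiers expand one character at a time until the remainder of the pattern can match.
Walking the string: at [0:10] match '4X3c489N63', group 1 = 'N63'; at [16:28] match 'OQ34348a6967', group 1 = '967'.
One capturing group, so `findall` returns just the captured substring from each match — 2 in all.

['N63', '967']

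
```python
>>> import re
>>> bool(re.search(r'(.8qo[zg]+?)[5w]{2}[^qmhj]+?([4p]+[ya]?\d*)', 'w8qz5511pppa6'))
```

False

Here nothing in the string fits, so the call returns None, and `bool(None)` is False.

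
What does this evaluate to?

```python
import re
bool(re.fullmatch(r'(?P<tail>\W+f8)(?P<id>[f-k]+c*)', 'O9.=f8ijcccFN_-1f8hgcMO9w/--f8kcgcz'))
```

False

`re.fullmatch` is like wrapping the pattern in `^…$` (in single-line mode).
Here there's no way to consume every character, so the call returns None, and `bool(None)` is False.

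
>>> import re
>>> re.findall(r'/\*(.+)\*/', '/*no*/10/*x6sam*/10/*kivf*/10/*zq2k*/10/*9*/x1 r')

['no*/10/*x6sam*/10/*kivf*/10/*zq2k*/10/*9']

Scanning left to right: at [0:44] match '/*no*/10/*x6sam*/10/*kivf*/10/*zq2k*/10/*9*/', group 1 = 'no*/10/*x6sam*/10/*kivf*/10/*zq2k*/10/*9'.
Because there's exactly one group, `findall` drops the full match and keeps group 1 from the one hit.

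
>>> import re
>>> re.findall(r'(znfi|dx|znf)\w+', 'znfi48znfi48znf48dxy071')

['znfi']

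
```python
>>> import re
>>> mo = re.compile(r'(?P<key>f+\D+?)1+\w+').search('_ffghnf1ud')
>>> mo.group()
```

Pattern: one or more of a literal 'f', then one or more of a non-digit (lazy) (captured as 'key'); then one or more of the literal '1', then one or more of a word character.
The match spans [1:10] → 'ffghnf1ud'.

'ffghnf1ud'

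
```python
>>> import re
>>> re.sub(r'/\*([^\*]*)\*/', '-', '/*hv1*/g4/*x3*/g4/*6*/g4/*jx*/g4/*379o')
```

Each match is replaced by '-'.

'-g4-g4-g4-g4/*379o'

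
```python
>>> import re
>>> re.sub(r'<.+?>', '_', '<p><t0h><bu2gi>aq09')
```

Matches: at [0:3] → '<p>'; at [3:8] → '<t0h>'; at [8:15] → '<bu2gi>'.
Every occurrence is swapped for '_'.

'___aq09'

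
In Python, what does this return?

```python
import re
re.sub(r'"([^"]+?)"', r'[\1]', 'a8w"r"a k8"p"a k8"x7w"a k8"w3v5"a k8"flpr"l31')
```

'a8w[r]a k8[p]a k8[x7w]a k8[w3v5]a k8[flpr]l31'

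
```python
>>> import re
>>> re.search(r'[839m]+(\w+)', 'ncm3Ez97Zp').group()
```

The match spans [2:10] → 'm3Ez97Zp'.

'm3Ez97Zp'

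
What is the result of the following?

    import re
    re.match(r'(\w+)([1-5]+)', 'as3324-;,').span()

Pattern: one or more of a word character (captured); then one or more of a character in [1-5] (captured).
`re.match` won't scan ahead — the pattern has to work from the very first character.
The match spans [0:6] → 'as3324'.
Captured: group 1 = 'as332', group 2 = '4'.

(0, 6)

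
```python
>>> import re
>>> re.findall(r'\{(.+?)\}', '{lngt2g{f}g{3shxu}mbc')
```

['lngt2g{f', '3shxu']

One capturing group, so `findall` returns just the captured substring from each match — 2 in all.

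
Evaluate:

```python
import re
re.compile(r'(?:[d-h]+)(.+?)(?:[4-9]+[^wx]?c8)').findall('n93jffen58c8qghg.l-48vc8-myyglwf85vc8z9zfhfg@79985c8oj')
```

['n', '.l-', 'lwf', '@']

This matches one or more of a character in [d-h] (non-capturing group); then one or more of any character (lazy) (captured); then one or more of a character in [4-9], then optionally any character except [wx], then the literal 'c8' (non-capturing group).
Lazy quantifiers expand one character at a time until the remainder of the pattern can match.
Matches: at [4:12] match 'ffen58c8', group 1 = 'n'; at [13:24] match 'ghg.l-48vc8', group 1 = '.l-'; at [28:37] match 'glwf85vc8', group 1 = 'lwf'; at [40:52] match 'fhfg@79985c8', group 1 = '@'.
With a single group, `findall` returns only what that group captured — 4 items.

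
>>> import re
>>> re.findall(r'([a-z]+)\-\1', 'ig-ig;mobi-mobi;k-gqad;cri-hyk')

['ig', 'mobi']

`\1` is not a pattern — it's the concrete string captured by group 1, re-applied verbatim.
One capturing group, so `findall` returns just the captured substring from each match — 2 in all.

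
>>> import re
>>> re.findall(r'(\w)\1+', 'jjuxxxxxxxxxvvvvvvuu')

['j', 'x', 'v', 'u']

`\1` has to match the exact text group 1 already captured.
One capturing group, so `findall` returns just the captured substring from each match — 4 in all.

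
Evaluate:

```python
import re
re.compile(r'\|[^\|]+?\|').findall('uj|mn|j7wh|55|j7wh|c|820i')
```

Matches: at [2:6] → '|mn|'; at [10:14] → '|55|'; at [18:21] → '|c|'.
`findall` yields the raw match text (3 of them) because the pattern has no groups.

['|mn|', '|55|', '|c|']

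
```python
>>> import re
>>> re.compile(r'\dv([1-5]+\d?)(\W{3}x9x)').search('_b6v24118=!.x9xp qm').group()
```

'6v24118=!.x9x'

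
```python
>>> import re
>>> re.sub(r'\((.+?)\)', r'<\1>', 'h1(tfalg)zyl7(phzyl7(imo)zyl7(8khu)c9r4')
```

Each match is replaced using the text its own group 1 captured.

'h1<tfalg>zyl7<phzyl7(imo>zyl7<8khu>c9r4'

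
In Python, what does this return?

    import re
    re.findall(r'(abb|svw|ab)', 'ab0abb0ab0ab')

['ab', 'abb', 'ab', 'ab']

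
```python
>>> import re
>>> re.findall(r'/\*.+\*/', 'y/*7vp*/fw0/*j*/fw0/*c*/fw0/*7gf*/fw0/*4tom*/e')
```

With no groups in the pattern, `findall` gives back each whole match — 1 here.

['/*7vp*/fw0/*j*/fw0/*c*/fw0/*7gf*/fw0/*4tom*/']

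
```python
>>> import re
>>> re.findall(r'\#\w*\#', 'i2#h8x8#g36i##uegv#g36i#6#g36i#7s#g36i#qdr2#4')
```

No capturing groups, so `findall` returns the 5 full match strings.

['#h8x8#', '##', '#g36i#', '#g36i#', '#g36i#']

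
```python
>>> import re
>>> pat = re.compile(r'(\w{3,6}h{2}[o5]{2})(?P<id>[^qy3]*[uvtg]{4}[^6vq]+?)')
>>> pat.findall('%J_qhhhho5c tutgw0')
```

[('J_qhhhho5', 'c tutgw')]

`findall` packs the 2 group values into a tuple for every match.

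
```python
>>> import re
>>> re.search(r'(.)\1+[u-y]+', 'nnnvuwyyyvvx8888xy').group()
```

`\1` has to match the exact text group 1 already captured.
The match spans [0:12] → 'nnnvuwyyyvvx'.

'nnnvuwyyyvvx'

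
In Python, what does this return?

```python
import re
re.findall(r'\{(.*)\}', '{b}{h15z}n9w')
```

['b}{h15z']

Because there's exactly one group, `findall` drops the full match and keeps group 1 from the one hit.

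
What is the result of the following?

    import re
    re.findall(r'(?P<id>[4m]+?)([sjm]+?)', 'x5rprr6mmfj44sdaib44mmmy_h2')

The `?` after the quantifier makes it lazy — it takes as little as possible before letting the rest of the pattern try.
`findall` packs the 2 group values into a tuple for every match.

[('m', 'm'), ('44', 's'), ('44', 'm'), ('m', 'm')]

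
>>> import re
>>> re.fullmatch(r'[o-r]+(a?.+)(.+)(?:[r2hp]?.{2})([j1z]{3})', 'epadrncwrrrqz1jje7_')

None

`re.fullmatch` is like wrapping the pattern in `^…$` (in single-line mode).
Here there's no way to consume every character, so the call returns None.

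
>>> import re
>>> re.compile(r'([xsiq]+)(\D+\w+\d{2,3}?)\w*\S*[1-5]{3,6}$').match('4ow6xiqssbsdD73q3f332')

None

This matches one or more of one of [xsiq] (captured); then one or more of a non-digit, then one or more of a word character, then 2 to 3 of a digit (lazy) (captured); then zero or more of a word character, then zero or more of a non-whitespace character, then 3 to 6 of a character in [1-5]; then anchored at the end.
`match` is anchored at position 0; if the pattern doesn't fit there, it returns None.
Here the string doesn't start with a match, so the call returns None.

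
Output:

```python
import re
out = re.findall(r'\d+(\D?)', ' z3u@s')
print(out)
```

['u']

Pattern: one or more of a digit; then optionally a non-digit (captured).
Matches: at [2:4] match '3u', group 1 = 'u'.
One capturing group, so `findall` returns just the captured substring from the one match — 1 in all.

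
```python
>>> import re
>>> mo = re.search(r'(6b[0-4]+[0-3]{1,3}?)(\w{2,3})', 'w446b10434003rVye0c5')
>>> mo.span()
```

(3, 16)

This matches the literal '6b', then one or more of a character in [0-4], then 1 to 3 of a character in [0-3] (lazy) (captured); then 2 to 3 of a word character (captured).
The match spans [3:16] → '6b10434003rVy'.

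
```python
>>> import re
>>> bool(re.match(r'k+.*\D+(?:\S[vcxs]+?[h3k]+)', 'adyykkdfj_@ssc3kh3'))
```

False

Pattern: one or more of a literal 'k'; then zero or more of any character, then one or more of a non-digit; then a non-whitespace character, then one or more of one of [vcxs] (lazy), then one or more of one of [h3k] (non-capturing group).
`re.match` only tries the pattern at the start of the string.
Here position 0 doesn't satisfy it, so the call returns None, and `bool(None)` is False.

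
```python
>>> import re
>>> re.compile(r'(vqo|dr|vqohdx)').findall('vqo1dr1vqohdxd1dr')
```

Alternation tries branches left to right and keeps the first one that lets the overall match succeed at that position.
`findall` collects group 1 from each match (4 total).

['vqo', 'dr', 'vqo', 'dr']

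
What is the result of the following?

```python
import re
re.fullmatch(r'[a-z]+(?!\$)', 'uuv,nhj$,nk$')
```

None

`re.fullmatch` requires the pattern to consume the entire string.
Here the pattern can't cover the whole string, so the call returns None.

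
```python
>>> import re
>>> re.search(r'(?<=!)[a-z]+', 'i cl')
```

None

The lookaround is zero-width — it requires the adjacent text to match without consuming it, so the asserted text isn't part of the match.
Here nothing in the string fits, so the call returns None.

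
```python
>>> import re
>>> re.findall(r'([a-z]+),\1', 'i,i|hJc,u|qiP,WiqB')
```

['i']

`\1` has to match the exact text group 1 already captured.
Walking the string: at [0:3] match 'i,i', group 1 = 'i'.
`findall` collects group 1 from the one match (1 total).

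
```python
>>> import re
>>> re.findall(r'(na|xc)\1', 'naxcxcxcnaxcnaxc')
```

['xc']

`\1` has to match the exact text group 1 already captured.
One capturing group, so `findall` returns just the captured substring from the one match — 1 in all.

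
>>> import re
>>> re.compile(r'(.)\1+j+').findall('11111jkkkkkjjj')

The backreference `\1` re-matches whatever the first group consumed, character for character.
Matches: at [0:6] match '11111j', group 1 = '1'; at [6:14] match 'kkkkkjjj', group 1 = 'k'.
One capturing group, so `findall` returns just the captured substring from each match — 2 in all.

['1', 'k']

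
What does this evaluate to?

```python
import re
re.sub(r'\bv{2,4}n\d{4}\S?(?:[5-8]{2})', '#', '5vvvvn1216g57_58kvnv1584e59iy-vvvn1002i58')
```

The pattern matches a word boundary (`\b`, zero-width); then 2 to 4 of a literal 'v'; then a literal 'n', then exactly 4 of a digit, then optionally a non-whitespace character; then exactly 2 of a character in [5-8] (non-capturing group).
Matches: at [30:41] → 'vvvn1002i58'.
`sub` substitutes '#' at each match site.

'5vvvvn1216g57_58kvnv1584e59iy-#'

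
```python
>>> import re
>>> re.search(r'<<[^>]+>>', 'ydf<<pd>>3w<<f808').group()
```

The match spans [3:9] → '<<pd>>'.

'<<pd>>'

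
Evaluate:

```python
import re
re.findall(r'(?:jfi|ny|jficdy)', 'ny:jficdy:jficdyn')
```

['ny', 'jfi', 'jfi']

Alternation tries branches left to right and keeps the first one that lets the overall match succeed at that position.
Scanning left to right: at [0:2] → 'ny'; at [3:6] → 'jfi'; at [10:13] → 'jfi'.
Since nothing is captured, `findall` lists the 3 matched substrings directly.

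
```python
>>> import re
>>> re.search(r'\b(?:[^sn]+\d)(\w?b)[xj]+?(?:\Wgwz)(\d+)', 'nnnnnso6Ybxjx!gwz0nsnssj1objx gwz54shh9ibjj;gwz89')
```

None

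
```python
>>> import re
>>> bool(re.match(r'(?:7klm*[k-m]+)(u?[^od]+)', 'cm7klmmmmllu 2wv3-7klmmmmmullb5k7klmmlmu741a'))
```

False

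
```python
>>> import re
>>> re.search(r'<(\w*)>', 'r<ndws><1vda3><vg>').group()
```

`re.search` scans for the first position where the pattern succeeds.
The match spans [1:7] → '<ndws>'.
Captured: group 1 = 'ndws'.

'<ndws>'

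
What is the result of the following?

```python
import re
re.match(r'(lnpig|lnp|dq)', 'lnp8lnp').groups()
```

('lnp',)

With `match`, the pattern is implicitly anchored at the beginning.
The match spans [0:3] → 'lnp'.
Captured: group 1 = 'lnp'.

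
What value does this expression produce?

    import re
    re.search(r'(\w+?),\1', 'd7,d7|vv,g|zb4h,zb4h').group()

'd7,d7'

`\1` has to match the exact text group 1 already captured.
`re.search` tries every starting position until one works.
The match spans [0:5] → 'd7,d7'.
Captured: group 1 = 'd7'.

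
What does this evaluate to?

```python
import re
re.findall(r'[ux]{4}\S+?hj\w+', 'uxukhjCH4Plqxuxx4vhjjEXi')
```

['xuxx4vhjjEXi']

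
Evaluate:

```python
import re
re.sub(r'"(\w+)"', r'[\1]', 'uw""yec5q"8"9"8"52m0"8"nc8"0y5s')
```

'uw"[yec5q]8[9]8[52m0]8[nc8]0y5s'

Matches: at [3:10] → '"yec5q"'; at [11:14] → '"9"'; at [15:21] → '"52m0"'; at [22:27] → '"nc8"'.
Each match is replaced using the text its own group 1 captured.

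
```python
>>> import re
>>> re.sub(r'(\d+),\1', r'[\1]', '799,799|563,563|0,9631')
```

'[799]|[563]|0,9631'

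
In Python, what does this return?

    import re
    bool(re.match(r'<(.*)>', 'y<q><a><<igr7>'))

`re.match` only tries the pattern at the start of the string.
Here the string doesn't start with a match, so the call returns None, and `bool(None)` is False.

False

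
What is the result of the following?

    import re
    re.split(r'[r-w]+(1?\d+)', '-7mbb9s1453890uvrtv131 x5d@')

['-7mbb9', '1453890', '', '131', ' x5d@']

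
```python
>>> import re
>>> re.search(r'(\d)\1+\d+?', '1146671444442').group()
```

'114'

`\1` is not a pattern — it's the concrete string captured by group 1, re-applied verbatim.
The match spans [0:3] → '114'.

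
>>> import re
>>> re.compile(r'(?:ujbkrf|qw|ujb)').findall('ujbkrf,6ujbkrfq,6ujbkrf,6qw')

`|` is ordered: at each position the engine commits to the first alternative that works.
Scanning left to right: at [0:6] → 'ujbkrf'; at [8:14] → 'ujbkrf'; at [17:23] → 'ujbkrf'; at [25:27] → 'qw'.
`findall` yields the raw match text (4 of them) because the pattern has no groups.

['ujbkrf', 'ujbkrf', 'ujbkrf', 'qw']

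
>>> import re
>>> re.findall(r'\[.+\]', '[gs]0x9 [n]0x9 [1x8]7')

Walking the string: at [0:20] → '[gs]0x9 [n]0x9 [1x8]'.
No capturing groups, so `findall` returns the 1 full match string.

['[gs]0x9 [n]0x9 [1x8]']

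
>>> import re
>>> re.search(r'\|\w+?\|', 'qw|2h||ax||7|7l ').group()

'|2h|'

`search` walks the string left to right and returns the first match it finds.
The match spans [2:6] → '|2h|'.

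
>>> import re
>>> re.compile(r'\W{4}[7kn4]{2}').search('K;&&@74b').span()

(1, 7)

The match spans [1:7] → ';&&@74'.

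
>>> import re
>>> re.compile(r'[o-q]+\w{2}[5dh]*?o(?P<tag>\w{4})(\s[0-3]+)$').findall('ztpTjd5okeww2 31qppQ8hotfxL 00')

The pattern matches one or more of a character in [o-q]; then exactly 2 of a word character, then zero or more of one of [5dh] (lazy), then the literal 'o'; then exactly 4 of a word character (captured as 'tag'); then whitespace, then one or more of a character in [0-3] (captured); then anchored at the end.
`findall` packs the 2 group values into a tuple for every match.

[('tfxL', ' 00')]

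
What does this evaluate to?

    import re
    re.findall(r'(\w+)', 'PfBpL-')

This matches one or more of a word character (captured).
`findall` collects group 1 from the one match (1 total).

['PfBpL']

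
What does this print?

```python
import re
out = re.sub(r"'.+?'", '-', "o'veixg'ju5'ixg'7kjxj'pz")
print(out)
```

A `+?`/`*?`/`{m,n}?` starts at its minimum and grows only as far as needed for what follows to match.
Each match is replaced by '-'.

o-ju5-7kjxj'pz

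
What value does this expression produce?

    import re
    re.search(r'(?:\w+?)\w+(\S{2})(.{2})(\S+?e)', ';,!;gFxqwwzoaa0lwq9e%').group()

'gFxqwwzoaa0lwq9e'

Pattern: one or more of a word character (lazy) (non-capturing group); then one or more of a word character; then exactly 2 of a non-whitespace character (captured); then exactly 2 of any character (captured); then one or more of a non-whitespace character (lazy), then the literal 'e' (captured).
`re.search` scans for the first position where the pattern succeeds.
The match spans [4:20] → 'gFxqwwzoaa0lwq9e'.
Captured: group 1 = '0l', group 2 = 'wq', group 3 = '9e'.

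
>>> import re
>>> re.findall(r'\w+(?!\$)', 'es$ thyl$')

['e', 'thy']

The negative lookaround is zero-width — it rules out positions where the adjacent text would match, without consuming anything.
Scanning left to right: at [0:1] → 'e'; at [4:7] → 'thy'.
`findall` yields the raw match text (2 of them) because the pattern has no groups.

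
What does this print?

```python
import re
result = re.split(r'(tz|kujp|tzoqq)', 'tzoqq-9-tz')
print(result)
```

The regex engine tests alternatives in the order written; an earlier branch that matches wins even if a later one would match more.
Matches to split on: at [0:2] → 'tz'; at [8:10] → 'tz'.
With a capturing group present, the delimiter's captured portion is kept in the result list.

['', 'tz', 'oqq-9-', 'tz', '']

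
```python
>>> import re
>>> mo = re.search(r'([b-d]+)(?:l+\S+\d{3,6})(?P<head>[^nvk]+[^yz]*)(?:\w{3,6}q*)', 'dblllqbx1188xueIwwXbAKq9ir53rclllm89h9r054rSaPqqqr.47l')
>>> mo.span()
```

(0, 54)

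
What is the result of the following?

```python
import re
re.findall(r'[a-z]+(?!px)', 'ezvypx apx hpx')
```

The negative lookahead/lookbehind blocks any match where the forbidden context is present.
With no groups in the pattern, `findall` gives back each whole match — 3 here.

['ezvypx', 'apx', 'hpx']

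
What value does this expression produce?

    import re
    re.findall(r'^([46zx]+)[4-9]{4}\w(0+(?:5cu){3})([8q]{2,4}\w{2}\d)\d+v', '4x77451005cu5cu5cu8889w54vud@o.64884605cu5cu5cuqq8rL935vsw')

[('4x', '005cu5cu5cu', '8889w5')]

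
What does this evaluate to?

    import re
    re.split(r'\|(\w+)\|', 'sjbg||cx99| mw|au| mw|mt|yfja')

['sjbg|', 'cx99', ' mw', 'au', ' mw', 'mt', 'yfja']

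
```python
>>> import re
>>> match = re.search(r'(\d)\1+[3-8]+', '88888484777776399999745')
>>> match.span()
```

(0, 15)

After group 1 captures some text, `\1` only succeeds where that same text appears again.
The match spans [0:15] → '888884847777763'.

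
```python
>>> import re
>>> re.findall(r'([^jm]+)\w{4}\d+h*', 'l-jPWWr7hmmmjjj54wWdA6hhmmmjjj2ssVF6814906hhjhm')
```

['54', '2ssVF68']

This matches one or more of any character except [jm] (captured); then exactly 4 of a word character, then one or more of a digit, then zero or more of the literal 'h'.
`findall` collects group 1 from each match (2 total).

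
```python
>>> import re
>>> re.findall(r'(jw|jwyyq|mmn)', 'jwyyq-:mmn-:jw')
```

['jw', 'mmn', 'jw']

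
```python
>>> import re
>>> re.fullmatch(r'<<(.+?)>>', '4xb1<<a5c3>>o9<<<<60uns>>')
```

None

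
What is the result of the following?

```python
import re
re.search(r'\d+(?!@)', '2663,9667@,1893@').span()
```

The negative lookaround is zero-width — it rules out positions where the adjacent text would match, without consuming anything.
`re.search` scans for the first position where the pattern succeeds.
The match spans [0:4] → '2663'.

(0, 4)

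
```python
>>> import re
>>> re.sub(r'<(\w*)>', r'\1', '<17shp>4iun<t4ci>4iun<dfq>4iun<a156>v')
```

'17shp4iunt4ci4iundfq4iuna156v'

Each match is replaced using the text its own group 1 captured.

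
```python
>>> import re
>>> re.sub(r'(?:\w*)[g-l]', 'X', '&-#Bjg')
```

'&-#X'

Pattern: zero or more of a word character (non-capturing group); then a character in [g-l].
Matches: at [3:6] → 'Bjg'.
Each match is replaced by 'X'.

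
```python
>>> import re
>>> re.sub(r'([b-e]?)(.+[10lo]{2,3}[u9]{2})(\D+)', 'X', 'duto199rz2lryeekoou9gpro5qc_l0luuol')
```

'X'

Pattern: optionally a character in [b-e] (captured); then one or more of any character, then 2 to 3 of one of [10lo], then exactly 2 of one of [u9] (captured); then one or more of a non-digit (captured).
Matches: at [0:35] → 'duto199rz2lryeekoou9gpro5qc_l0luuol'.
`sub` substitutes 'X' at each match site.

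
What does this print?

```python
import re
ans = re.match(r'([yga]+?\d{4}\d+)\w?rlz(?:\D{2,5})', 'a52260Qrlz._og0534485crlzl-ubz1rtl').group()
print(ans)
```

With `match`, the pattern is implicitly anchored at the beginning.
The match spans [0:14] → 'a52260Qrlz._og'.

a52260Qrlz._og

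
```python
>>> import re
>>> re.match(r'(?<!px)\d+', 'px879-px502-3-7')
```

None

Because the assertion is negative and zero-width, positions next to the forbidden text are skipped.
With `match`, the pattern is implicitly anchored at the beginning.
Here position 0 doesn't satisfy it, so the call returns None.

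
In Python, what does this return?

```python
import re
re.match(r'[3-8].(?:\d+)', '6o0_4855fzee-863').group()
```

This matches a character in [3-8], then any character; then one or more of a digit (non-capturing group).
With `match`, the pattern is implicitly anchored at the beginning.
The match spans [0:3] → '6o0'.

'6o0'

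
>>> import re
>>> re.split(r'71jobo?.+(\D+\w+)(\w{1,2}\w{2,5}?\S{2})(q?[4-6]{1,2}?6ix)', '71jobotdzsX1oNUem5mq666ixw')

['', 'Ue', 'm5mq6', '66ix', 'w']

With a capturing group present, the delimiter's captured portion is kept in the result list.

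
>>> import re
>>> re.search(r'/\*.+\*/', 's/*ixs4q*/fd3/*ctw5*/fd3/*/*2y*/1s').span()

(1, 32)

`re.search` scans for the first position where the pattern succeeds.
The match spans [1:32] → '/*ixs4q*/fd3/*ctw5*/fd3/*/*2y*/'.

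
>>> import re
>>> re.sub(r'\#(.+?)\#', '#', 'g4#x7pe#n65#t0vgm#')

'g4#n65#'

A non-greedy quantifier consumes as few characters as it can — just enough that the remainder of the pattern still matches from where it stops; whatever follows it matches normally.
Matches: at [2:8] → '#x7pe#'; at [11:18] → '#t0vgm#'.
Every occurrence is swapped for '#'.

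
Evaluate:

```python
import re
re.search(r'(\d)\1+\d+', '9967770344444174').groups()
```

The match spans [0:16] → '9967770344444174'.
Captured: group 1 = '9'.

('9',)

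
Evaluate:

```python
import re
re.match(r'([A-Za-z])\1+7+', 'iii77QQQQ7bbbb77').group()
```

`re.match` only tries the pattern at the start of the string.
The match spans [0:5] → 'iii77'.

'iii77'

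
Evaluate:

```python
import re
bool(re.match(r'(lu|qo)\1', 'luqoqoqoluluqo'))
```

`re.match` only tries the pattern at the start of the string.
Here the pattern fails at index 0, so the call returns None, and `bool(None)` is False.

False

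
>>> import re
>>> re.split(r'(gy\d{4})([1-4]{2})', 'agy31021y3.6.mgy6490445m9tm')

This matches the literal 'gy', then exactly 4 of a digit (captured); then exactly 2 of a character in [1-4] (captured).
Matches to split on: at [14:22] → 'gy649044'.
`re.split` interleaves the captured-group text with the surrounding fragments.

['agy31021y3.6.m', 'gy6490', '44', '5m9tm']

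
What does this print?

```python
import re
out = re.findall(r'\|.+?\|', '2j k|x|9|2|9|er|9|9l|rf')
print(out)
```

The `?` after the quantifier makes it lazy — it takes as little as possible before letting the rest of the pattern try.
`findall` yields the raw match text (4 of them) because the pattern has no groups.

['|x|', '|2|', '|er|', '|9l|']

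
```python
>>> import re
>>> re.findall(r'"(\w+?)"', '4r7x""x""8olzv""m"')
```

['x', '8olzv', 'm']

With a single group, `findall` returns only what that group captured — 3 items.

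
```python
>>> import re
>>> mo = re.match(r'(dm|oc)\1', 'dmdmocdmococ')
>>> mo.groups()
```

('dm',)

After group 1 captures some text, `\1` only succeeds where that same text appears again.
`match` is anchored at position 0; if the pattern doesn't fit there, it returns None.
The match spans [0:4] → 'dmdm'.
Captured: group 1 = 'dm'.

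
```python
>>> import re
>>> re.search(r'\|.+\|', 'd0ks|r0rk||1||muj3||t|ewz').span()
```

Unlike `match`, `search` isn't anchored — it looks for the pattern anywhere in the string.
The match spans [4:22] → '|r0rk||1||muj3||t|'.

(4, 22)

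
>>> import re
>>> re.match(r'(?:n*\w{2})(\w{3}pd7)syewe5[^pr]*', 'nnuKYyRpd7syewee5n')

None

Pattern: zero or more of the literal 'n', then exactly 2 of a word character (non-capturing group); then exactly 3 of a word character, then the literal 'pd7' (captured); then the literal 'sye', then the literal 'we5', then zero or more of any character except [pr].
`re.match` only tries the pattern at the start of the string.
Here position 0 doesn't satisfy it, so the call returns None.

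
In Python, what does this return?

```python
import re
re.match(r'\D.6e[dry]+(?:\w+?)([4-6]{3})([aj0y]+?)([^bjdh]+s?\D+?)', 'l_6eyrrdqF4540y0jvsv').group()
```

Pattern: a non-digit, then any character; then the literal '6e', then one or more of one of [dry]; then one or more of a word character (lazy) (non-capturing group); then exactly 3 of a character in [4-6] (captured); then one or more of one of [aj0y] (lazy) (captured); then one or more of any character except [bjdh], then optionally a literal 's', then one or more of a non-digit (lazy) (captured).
Lazy quantifiers expand one character at a time until the remainder of the pattern can match.
With `match`, the pattern is implicitly anchored at the beginning.
The match spans [0:17] → 'l_6eyrrdqF4540y0j'.
Captured: group 1 = '454', group 2 = '0', group 3 = 'y0j'.

'l_6eyrrdqF4540y0j'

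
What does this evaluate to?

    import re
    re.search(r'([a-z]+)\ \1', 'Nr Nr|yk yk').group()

'yk yk'

After group 1 captures some text, `\1` only succeeds where that same text appears again.
Unlike `match`, `search` isn't anchored — it looks for the pattern anywhere in the string.
The match spans [6:11] → 'yk yk'.
Captured: group 1 = 'yk'.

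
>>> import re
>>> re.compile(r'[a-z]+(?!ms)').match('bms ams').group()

'bms'

With `match`, the pattern is implicitly anchored at the beginning.
The match spans [0:3] → 'bms'.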